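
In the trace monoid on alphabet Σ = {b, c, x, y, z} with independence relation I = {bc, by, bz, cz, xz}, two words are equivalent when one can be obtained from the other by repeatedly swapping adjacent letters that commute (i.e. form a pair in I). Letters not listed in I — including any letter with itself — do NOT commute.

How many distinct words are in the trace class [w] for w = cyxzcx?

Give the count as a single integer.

0(c) covers ∅
1(y) covers 0:c
2(x) covers 1:y
3(z) covers 1:y
4(c) covers 2:x
5(x) covers 4:c
floor of heap: 0:c
completions by unplaced set U, small U first (add the entries for U minus each lowest piece of U):
  |U|=1: {3}:1  {5}:1
  |U|=2: {3,5}:2  {4,5}:1
  |U|=3: {2,4,5}:1  {3,4,5}:3
  |U|=4: {2,3,4,5}:4
  start at 0(c): 4

4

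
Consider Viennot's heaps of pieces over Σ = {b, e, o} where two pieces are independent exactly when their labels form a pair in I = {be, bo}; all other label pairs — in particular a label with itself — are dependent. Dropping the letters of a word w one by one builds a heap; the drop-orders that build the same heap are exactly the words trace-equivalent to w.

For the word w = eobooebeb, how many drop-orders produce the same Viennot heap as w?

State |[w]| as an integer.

#0=e has no predecessor
#1=o depends on [0:e]
#2=b has no predecessor
#3=o depends on [1:o]
#4=o depends on [3:o]
#5=e depends on [4:o]
#6=b depends on [2:b]
#7=e depends on [5:e]
#8=b depends on [6:b]
sources: [0:e, 2:b]
N(rest) = Σ N(rest − s) over sources s of rest; N(one piece) = 1:
  size 1 → [7]=1  [8]=1
  size 2 → [5,7]=1  [6,8]=1  [7,8]=2
  size 3 → [2,6,8]=1  [4,5,7]=1  [5,7,8]=3  [6,7,8]=3
  size 4 → [2,6,7,8]=4  [3,4,5,7]=1  [4,5,7,8]=4  [5,6,7,8]=6
  size 5 → [1,3,4,5,7]=1  [2,5,6,7,8]=10  [3,4,5,7,8]=5  [4,5,6,7,8]=10
  size 6 → [0,1,3,4,5,7]=1  [1,3,4,5,7,8]=6  [2,4,5,6,7,8]=20  [3,4,5,6,7,8]=15
  size 7 → [0,1,3,4,5,7,8]=7  [1,3,4,5,6,7,8]=21  [2,3,4,5,6,7,8]=35
  first=0(e) contributes 56
  first=2(b) contributes 28
|[w]| = 84

84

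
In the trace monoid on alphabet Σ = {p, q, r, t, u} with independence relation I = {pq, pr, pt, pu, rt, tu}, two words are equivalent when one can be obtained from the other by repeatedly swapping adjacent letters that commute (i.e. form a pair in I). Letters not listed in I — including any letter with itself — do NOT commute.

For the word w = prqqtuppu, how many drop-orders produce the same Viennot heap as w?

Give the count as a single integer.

252

0(p) covers ∅
1(r) covers ∅
2(q) covers 1:r
3(q) covers 2:q
4(t) covers 3:q
5(u) covers 3:q
6(p) covers 0:p
7(p) covers 6:p
8(u) covers 5:u
floor of heap: 0:p, 1:r
completions by unplaced set U, small U first (add the entries for U minus each lowest piece of U):
  |U|=1: {4}:1  {7}:1  {8}:1
  |U|=2: {4,7}:2  {4,8}:2  {5,8}:1  {6,7}:1  {7,8}:2
  |U|=3: {0,6,7}:1  {4,5,8}:3  {4,6,7}:3  {4,7,8}:6  {5,7,8}:3  {6,7,8}:3
  |U|=4: {0,4,6,7}:4  {0,6,7,8}:4  {3,4,5,8}:3  {4,5,7,8}:12  {4,6,7,8}:12  {5,6,7,8}:6
  |U|=5: {0,4,6,7,8}:20  {0,5,6,7,8}:10  {2,3,4,5,8}:3  {3,4,5,7,8}:15  {4,5,6,7,8}:30
  |U|=6: {0,4,5,6,7,8}:60  {1,2,3,4,5,8}:3  {2,3,4,5,7,8}:18  {3,4,5,6,7,8}:45
  |U|=7: {0,3,4,5,6,7,8}:105  {1,2,3,4,5,7,8}:21  {2,3,4,5,6,7,8}:63
  start at 0(p): 84
  start at 1(r): 168
sum over floor = 252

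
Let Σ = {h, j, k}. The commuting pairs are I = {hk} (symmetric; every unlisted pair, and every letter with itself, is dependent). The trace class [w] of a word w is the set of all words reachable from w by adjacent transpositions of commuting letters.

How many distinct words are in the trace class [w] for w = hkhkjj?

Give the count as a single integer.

6

#0=h has no predecessor
#1=k has no predecessor
#2=h depends on [0:h]
#3=k depends on [1:k]
#4=j depends on [2:h, 3:k]
#5=j depends on [4:j]
sources: [0:h, 1:k]
N(rest) = Σ N(rest − s) over sources s of rest; N(one piece) = 1:
  size 1 → [5]=1
  size 2 → [4,5]=1
  size 3 → [2,4,5]=1  [3,4,5]=1
  size 4 → [0,2,4,5]=1  [1,3,4,5]=1  [2,3,4,5]=2
  first=0(h) contributes 3
  first=1(k) contributes 3
|[w]| = 6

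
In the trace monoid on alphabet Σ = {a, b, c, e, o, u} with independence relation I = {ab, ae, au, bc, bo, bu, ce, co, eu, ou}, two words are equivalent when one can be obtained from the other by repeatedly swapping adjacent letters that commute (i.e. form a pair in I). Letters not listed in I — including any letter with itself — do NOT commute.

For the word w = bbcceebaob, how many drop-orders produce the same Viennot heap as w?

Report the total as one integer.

175

#0=b has no predecessor
#1=b depends on [0:b]
#2=c has no predecessor
#3=c depends on [2:c]
#4=e depends on [1:b]
#5=e depends on [4:e]
#6=b depends on [5:e]
#7=a depends on [3:c]
#8=o depends on [5:e, 7:a]
#9=b depends on [6:b]
sources: [0:b, 2:c]
N(rest) = Σ N(rest − s) over sources s of rest; N(one piece) = 1:
  size 1 → [8]=1  [9]=1
  size 2 → [6,9]=1  [7,8]=1  [8,9]=2
  size 3 → [3,7,8]=1  [6,8,9]=3  [7,8,9]=3
  size 4 → [2,3,7,8]=1  [3,7,8,9]=4  [5,6,8,9]=3  [6,7,8,9]=6
  size 5 → [2,3,7,8,9]=5  [3,6,7,8,9]=10  [4,5,6,8,9]=3  [5,6,7,8,9]=9
  size 6 → [1,4,5,6,8,9]=3  [2,3,6,7,8,9]=15  [3,5,6,7,8,9]=19  [4,5,6,7,8,9]=12
  size 7 → [0,1,4,5,6,8,9]=3  [1,4,5,6,7,8,9]=15  [2,3,5,6,7,8,9]=34  [3,4,5,6,7,8,9]=31
  size 8 → [0,1,4,5,6,7,8,9]=18  [1,3,4,5,6,7,8,9]=46  [2,3,4,5,6,7,8,9]=65
  first=0(b) contributes 111
  first=2(c) contributes 64
|[w]| = 175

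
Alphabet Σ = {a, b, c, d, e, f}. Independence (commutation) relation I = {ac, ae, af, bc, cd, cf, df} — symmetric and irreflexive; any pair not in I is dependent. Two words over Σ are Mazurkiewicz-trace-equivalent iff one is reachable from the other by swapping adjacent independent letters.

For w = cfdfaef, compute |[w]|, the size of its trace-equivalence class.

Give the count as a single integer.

54

0(c) covers ∅
1(f) covers ∅
2(d) covers ∅
3(f) covers 1:f
4(a) covers 2:d
5(e) covers 0:c, 2:d, 3:f
6(f) covers 5:e
floor of heap: 0:c, 1:f, 2:d
completions by unplaced set U, small U first (add the entries for U minus each lowest piece of U):
  |U|=1: {4}:1  {6}:1
  |U|=2: {4,6}:2  {5,6}:1
  |U|=3: {0,5,6}:1  {3,5,6}:1  {4,5,6}:3
  |U|=4: {0,3,5,6}:2  {0,4,5,6}:4  {1,3,5,6}:1  {2,4,5,6}:3  {3,4,5,6}:4
  |U|=5: {0,1,3,5,6}:3  {0,2,4,5,6}:7  {0,3,4,5,6}:10  {1,3,4,5,6}:5  {2,3,4,5,6}:7
  start at 0(c): 12
  start at 1(f): 24
  start at 2(d): 18
sum over floor = 54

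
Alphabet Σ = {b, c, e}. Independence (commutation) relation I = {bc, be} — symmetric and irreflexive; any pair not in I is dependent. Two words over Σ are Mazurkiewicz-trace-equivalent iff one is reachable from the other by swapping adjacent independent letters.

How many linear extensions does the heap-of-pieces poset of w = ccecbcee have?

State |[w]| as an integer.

drop 0:c onto floor
drop 1:c onto {0:c}
drop 2:e onto {1:c}
drop 3:c onto {2:e}
drop 4:b onto floor
drop 5:c onto {3:c}
drop 6:e onto {5:c}
drop 7:e onto {6:e}
ground layer = {0:c, 4:b}
drop-orders for the pieces not yet dropped (sum over which currently-grounded one goes next):
  1 to go: {4} 1  {7} 1
  2 to go: {4,7} 2  {6,7} 1
  3 to go: {4,6,7} 3  {5,6,7} 1
  4 to go: {3,5,6,7} 1  {4,5,6,7} 4
  5 to go: {2,3,5,6,7} 1  {3,4,5,6,7} 5
  6 to go: {1,2,3,5,6,7} 1  {2,3,4,5,6,7} 6
  if 0:c drops first: 7 orders
  if 4:b drops first: 1 orders
heap linearizations: 8

8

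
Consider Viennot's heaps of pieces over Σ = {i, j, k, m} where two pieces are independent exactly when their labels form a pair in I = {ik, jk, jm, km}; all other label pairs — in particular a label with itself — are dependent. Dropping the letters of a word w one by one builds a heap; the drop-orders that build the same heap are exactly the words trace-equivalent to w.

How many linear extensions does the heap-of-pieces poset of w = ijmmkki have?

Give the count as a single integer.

piece 0:i — minimal
piece 1:j rests on {0:i}
piece 2:m rests on {0:i}
piece 3:m rests on {2:m}
piece 4:k — minimal
piece 5:k rests on {4:k}
piece 6:i rests on {1:j, 3:m}
minimal pieces: {0:i, 4:k}
ways to finish when only these pieces remain (= sum over removing one remaining piece with nothing left below it):
  1 left: {5}→1  {6}→1
  2 left: {1,6}→1  {3,6}→1  {4,5}→1  {5,6}→2
  3 left: {1,3,6}→2  {1,5,6}→3  {2,3,6}→1  {3,5,6}→3  {4,5,6}→3
  4 left: {1,2,3,6}→3  {1,3,5,6}→8  {1,4,5,6}→6  {2,3,5,6}→4  {3,4,5,6}→6
  5 left: {0,1,2,3,6}→3  {1,2,3,5,6}→15  {1,3,4,5,6}→20  {2,3,4,5,6}→10
  placing 0:i first → 45 extensions
  placing 4:k first → 18 extensions
total linear extensions = 63

63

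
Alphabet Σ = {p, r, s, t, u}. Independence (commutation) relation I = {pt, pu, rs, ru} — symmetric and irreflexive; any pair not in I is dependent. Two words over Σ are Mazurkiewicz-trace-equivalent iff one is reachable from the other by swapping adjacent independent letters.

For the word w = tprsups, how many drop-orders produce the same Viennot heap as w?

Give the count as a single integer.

0(t) covers ∅
1(p) covers ∅
2(r) covers 0:t, 1:p
3(s) covers 0:t, 1:p
4(u) covers 3:s
5(p) covers 2:r, 3:s
6(s) covers 4:u, 5:p
floor of heap: 0:t, 1:p
completions by unplaced set U, small U first (add the entries for U minus each lowest piece of U):
  |U|=1: {6}:1
  |U|=2: {4,6}:1  {5,6}:1
  |U|=3: {2,5,6}:1  {4,5,6}:2
  |U|=4: {2,4,5,6}:3  {3,4,5,6}:2
  |U|=5: {2,3,4,5,6}:5
  start at 0(t): 5
  start at 1(p): 5
sum over floor = 10

10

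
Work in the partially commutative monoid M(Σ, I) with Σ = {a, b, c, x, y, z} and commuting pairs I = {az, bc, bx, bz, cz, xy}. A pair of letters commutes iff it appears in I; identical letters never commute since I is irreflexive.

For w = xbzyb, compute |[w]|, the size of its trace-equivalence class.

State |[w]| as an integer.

piece 0:x — minimal
piece 1:b — minimal
piece 2:z rests on {0:x}
piece 3:y rests on {1:b, 2:z}
piece 4:b rests on {3:y}
minimal pieces: {0:x, 1:b}
ways to finish when only these pieces remain (= sum over removing one remaining piece with nothing left below it):
  1 left: {4}→1
  2 left: {3,4}→1
  3 left: {1,3,4}→1  {2,3,4}→1
  placing 0:x first → 2 extensions
  placing 1:b first → 1 extensions
total linear extensions = 3

3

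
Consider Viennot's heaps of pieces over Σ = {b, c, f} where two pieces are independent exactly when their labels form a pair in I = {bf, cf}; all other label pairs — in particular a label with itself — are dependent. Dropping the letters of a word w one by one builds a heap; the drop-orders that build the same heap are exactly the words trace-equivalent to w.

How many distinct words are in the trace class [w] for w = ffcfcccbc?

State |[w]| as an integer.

84

drop 0:f onto floor
drop 1:f onto {0:f}
drop 2:c onto floor
drop 3:f onto {1:f}
drop 4:c onto {2:c}
drop 5:c onto {4:c}
drop 6:c onto {5:c}
drop 7:b onto {6:c}
drop 8:c onto {7:b}
ground layer = {0:f, 2:c}
drop-orders for the pieces not yet dropped (sum over which currently-grounded one goes next):
  1 to go: {3} 1  {8} 1
  2 to go: {1,3} 1  {3,8} 2  {7,8} 1
  3 to go: {0,1,3} 1  {1,3,8} 3  {3,7,8} 3  {6,7,8} 1
  4 to go: {0,1,3,8} 4  {1,3,7,8} 6  {3,6,7,8} 4  {5,6,7,8} 1
  5 to go: {0,1,3,7,8} 10  {1,3,6,7,8} 10  {3,5,6,7,8} 5  {4,5,6,7,8} 1
  6 to go: {0,1,3,6,7,8} 20  {1,3,5,6,7,8} 15  {2,4,5,6,7,8} 1  {3,4,5,6,7,8} 6
  7 to go: {0,1,3,5,6,7,8} 35  {1,3,4,5,6,7,8} 21  {2,3,4,5,6,7,8} 7
  if 0:f drops first: 28 orders
  if 2:c drops first: 56 orders
heap linearizations: 84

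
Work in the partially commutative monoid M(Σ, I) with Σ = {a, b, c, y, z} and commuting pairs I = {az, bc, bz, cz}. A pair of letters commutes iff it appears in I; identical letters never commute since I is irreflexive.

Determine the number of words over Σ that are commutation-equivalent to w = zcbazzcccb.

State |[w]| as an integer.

#0=z has no predecessor
#1=c has no predecessor
#2=b has no predecessor
#3=a depends on [1:c, 2:b]
#4=z depends on [0:z]
#5=z depends on [4:z]
#6=c depends on [3:a]
#7=c depends on [6:c]
#8=c depends on [7:c]
#9=b depends on [3:a]
sources: [0:z, 1:c, 2:b]
N(rest) = Σ N(rest − s) over sources s of rest; N(one piece) = 1:
  size 1 → [5]=1  [8]=1  [9]=1
  size 2 → [4,5]=1  [5,8]=2  [5,9]=2  [7,8]=1  [8,9]=2
  size 3 → [0,4,5]=1  [4,5,8]=3  [4,5,9]=3  [5,7,8]=3  [5,8,9]=6  [6,7,8]=1  [7,8,9]=3
  size 4 → [0,4,5,8]=4  [0,4,5,9]=4  [4,5,7,8]=6  [4,5,8,9]=12  [5,6,7,8]=4  [5,7,8,9]=12  [6,7,8,9]=4
  size 5 → [0,4,5,7,8]=10  [0,4,5,8,9]=20  [3,6,7,8,9]=4  [4,5,6,7,8]=10  [4,5,7,8,9]=30  [5,6,7,8,9]=20
  size 6 → [0,4,5,6,7,8]=20  [0,4,5,7,8,9]=60  [1,3,6,7,8,9]=4  [2,3,6,7,8,9]=4  [3,5,6,7,8,9]=24  [4,5,6,7,8,9]=60
  size 7 → [0,4,5,6,7,8,9]=140  [1,2,3,6,7,8,9]=8  [1,3,5,6,7,8,9]=28  [2,3,5,6,7,8,9]=28  [3,4,5,6,7,8,9]=84
  size 8 → [0,3,4,5,6,7,8,9]=224  [1,2,3,5,6,7,8,9]=64  [1,3,4,5,6,7,8,9]=112  [2,3,4,5,6,7,8,9]=112
  first=0(z) contributes 288
  first=1(c) contributes 336
  first=2(b) contributes 336
|[w]| = 960

960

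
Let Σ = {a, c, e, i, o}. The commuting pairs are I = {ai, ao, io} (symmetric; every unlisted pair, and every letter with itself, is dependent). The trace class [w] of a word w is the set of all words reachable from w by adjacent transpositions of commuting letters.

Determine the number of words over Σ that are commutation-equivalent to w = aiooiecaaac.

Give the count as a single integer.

30

drop 0:a onto floor
drop 1:i onto floor
drop 2:o onto floor
drop 3:o onto {2:o}
drop 4:i onto {1:i}
drop 5:e onto {0:a, 3:o, 4:i}
drop 6:c onto {5:e}
drop 7:a onto {6:c}
drop 8:a onto {7:a}
drop 9:a onto {8:a}
drop 10:c onto {9:a}
ground layer = {0:a, 1:i, 2:o}
drop-orders for the pieces not yet dropped (sum over which currently-grounded one goes next):
  1 to go: {10} 1
  2 to go: {9,10} 1
  3 to go: {8,9,10} 1
  4 to go: {7,8,9,10} 1
  5 to go: {6,7,8,9,10} 1
  6 to go: {5,6,7,8,9,10} 1
  7 to go: {0,5,6,7,8,9,10} 1  {3,5,6,7,8,9,10} 1  {4,5,6,7,8,9,10} 1
  8 to go: {0,3,5,6,7,8,9,10} 2  {0,4,5,6,7,8,9,10} 2  {1,4,5,6,7,8,9,10} 1  {2,3,5,6,7,8,9,10} 1  {3,4,5,6,7,8,9,10} 2
  9 to go: {0,1,4,5,6,7,8,9,10} 3  {0,2,3,5,6,7,8,9,10} 3  {0,3,4,5,6,7,8,9,10} 6  {1,3,4,5,6,7,8,9,10} 3  {2,3,4,5,6,7,8,9,10} 3
  if 0:a drops first: 6 orders
  if 1:i drops first: 12 orders
  if 2:o drops first: 12 orders
heap linearizations: 30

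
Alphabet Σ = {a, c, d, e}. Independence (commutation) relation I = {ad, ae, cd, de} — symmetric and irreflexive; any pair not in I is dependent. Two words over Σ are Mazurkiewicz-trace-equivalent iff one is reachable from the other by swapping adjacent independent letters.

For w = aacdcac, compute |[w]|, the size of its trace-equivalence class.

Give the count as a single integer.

7

piece 0:a — minimal
piece 1:a rests on {0:a}
piece 2:c rests on {1:a}
piece 3:d — minimal
piece 4:c rests on {2:c}
piece 5:a rests on {4:c}
piece 6:c rests on {5:a}
minimal pieces: {0:a, 3:d}
ways to finish when only these pieces remain (= sum over removing one remaining piece with nothing left below it):
  1 left: {3}→1  {6}→1
  2 left: {3,6}→2  {5,6}→1
  3 left: {3,5,6}→3  {4,5,6}→1
  4 left: {2,4,5,6}→1  {3,4,5,6}→4
  5 left: {1,2,4,5,6}→1  {2,3,4,5,6}→5
  placing 0:a first → 6 extensions
  placing 3:d first → 1 extensions
total linear extensions = 7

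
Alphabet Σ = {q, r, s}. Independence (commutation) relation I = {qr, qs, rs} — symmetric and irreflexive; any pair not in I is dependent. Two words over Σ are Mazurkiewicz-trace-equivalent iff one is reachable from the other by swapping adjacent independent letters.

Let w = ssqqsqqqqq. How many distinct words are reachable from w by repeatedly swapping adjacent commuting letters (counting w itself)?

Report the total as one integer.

120

0(s) covers ∅
1(s) covers 0:s
2(q) covers ∅
3(q) covers 2:q
4(s) covers 1:s
5(q) covers 3:q
6(q) covers 5:q
7(q) covers 6:q
8(q) covers 7:q
9(q) covers 8:q
floor of heap: 0:s, 2:q
completions by unplaced set U, small U first (add the entries for U minus each lowest piece of U):
  |U|=1: {4}:1  {9}:1
  |U|=2: {1,4}:1  {4,9}:2  {8,9}:1
  |U|=3: {0,1,4}:1  {1,4,9}:3  {4,8,9}:3  {7,8,9}:1
  |U|=4: {0,1,4,9}:4  {1,4,8,9}:6  {4,7,8,9}:4  {6,7,8,9}:1
  |U|=5: {0,1,4,8,9}:10  {1,4,7,8,9}:10  {4,6,7,8,9}:5  {5,6,7,8,9}:1
  |U|=6: {0,1,4,7,8,9}:20  {1,4,6,7,8,9}:15  {3,5,6,7,8,9}:1  {4,5,6,7,8,9}:6
  |U|=7: {0,1,4,6,7,8,9}:35  {1,4,5,6,7,8,9}:21  {2,3,5,6,7,8,9}:1  {3,4,5,6,7,8,9}:7
  |U|=8: {0,1,4,5,6,7,8,9}:56  {1,3,4,5,6,7,8,9}:28  {2,3,4,5,6,7,8,9}:8
  start at 0(s): 36
  start at 2(q): 84
sum over floor = 120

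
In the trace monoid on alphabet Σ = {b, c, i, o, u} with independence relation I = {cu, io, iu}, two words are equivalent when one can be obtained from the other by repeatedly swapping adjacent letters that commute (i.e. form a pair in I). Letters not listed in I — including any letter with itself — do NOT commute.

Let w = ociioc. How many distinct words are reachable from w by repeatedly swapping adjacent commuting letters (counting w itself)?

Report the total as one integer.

3

drop 0:o onto floor
drop 1:c onto {0:o}
drop 2:i onto {1:c}
drop 3:i onto {2:i}
drop 4:o onto {1:c}
drop 5:c onto {3:i, 4:o}
ground layer = {0:o}
drop-orders for the pieces not yet dropped (sum over which currently-grounded one goes next):
  1 to go: {5} 1
  2 to go: {3,5} 1  {4,5} 1
  3 to go: {2,3,5} 1  {3,4,5} 2
  4 to go: {2,3,4,5} 3
  if 0:o drops first: 3 orders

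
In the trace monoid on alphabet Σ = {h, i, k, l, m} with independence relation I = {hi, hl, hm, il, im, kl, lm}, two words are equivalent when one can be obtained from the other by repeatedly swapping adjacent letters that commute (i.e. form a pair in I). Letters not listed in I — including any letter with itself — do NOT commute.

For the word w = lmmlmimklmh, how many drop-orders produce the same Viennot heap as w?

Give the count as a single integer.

1650

#0=l has no predecessor
#1=m has no predecessor
#2=m depends on [1:m]
#3=l depends on [0:l]
#4=m depends on [2:m]
#5=i has no predecessor
#6=m depends on [4:m]
#7=k depends on [5:i, 6:m]
#8=l depends on [3:l]
#9=m depends on [7:k]
#10=h depends on [7:k]
sources: [0:l, 1:m, 5:i]
N(rest) = Σ N(rest − s) over sources s of rest; N(one piece) = 1:
  size 1 → [8]=1  [9]=1  [10]=1
  size 2 → [3,8]=1  [8,9]=2  [8,10]=2  [9,10]=2
  size 3 → [0,3,8]=1  [3,8,9]=3  [3,8,10]=3  [7,9,10]=2  [8,9,10]=6
  size 4 → [0,3,8,9]=4  [0,3,8,10]=4  [3,8,9,10]=12  [5,7,9,10]=2  [6,7,9,10]=2  [7,8,9,10]=8
  size 5 → [0,3,8,9,10]=20  [3,7,8,9,10]=20  [4,6,7,9,10]=2  [5,6,7,9,10]=4  [5,7,8,9,10]=10  [6,7,8,9,10]=10
  size 6 → [0,3,7,8,9,10]=40  [2,4,6,7,9,10]=2  [3,5,7,8,9,10]=30  [3,6,7,8,9,10]=30  [4,5,6,7,9,10]=6  [4,6,7,8,9,10]=12  [5,6,7,8,9,10]=24
  size 7 → [0,3,5,7,8,9,10]=70  [0,3,6,7,8,9,10]=70  [1,2,4,6,7,9,10]=2  [2,4,5,6,7,9,10]=8  [2,4,6,7,8,9,10]=14  [3,4,6,7,8,9,10]=42  [3,5,6,7,8,9,10]=84  [4,5,6,7,8,9,10]=42
  size 8 → [0,3,4,6,7,8,9,10]=112  [0,3,5,6,7,8,9,10]=224  [1,2,4,5,6,7,9,10]=10  [1,2,4,6,7,8,9,10]=16  [2,3,4,6,7,8,9,10]=56  [2,4,5,6,7,8,9,10]=64  [3,4,5,6,7,8,9,10]=168
  size 9 → [0,2,3,4,6,7,8,9,10]=168  [0,3,4,5,6,7,8,9,10]=504  [1,2,3,4,6,7,8,9,10]=72  [1,2,4,5,6,7,8,9,10]=90  [2,3,4,5,6,7,8,9,10]=288
  first=0(l) contributes 450
  first=1(m) contributes 960
  first=5(i) contributes 240
|[w]| = 1650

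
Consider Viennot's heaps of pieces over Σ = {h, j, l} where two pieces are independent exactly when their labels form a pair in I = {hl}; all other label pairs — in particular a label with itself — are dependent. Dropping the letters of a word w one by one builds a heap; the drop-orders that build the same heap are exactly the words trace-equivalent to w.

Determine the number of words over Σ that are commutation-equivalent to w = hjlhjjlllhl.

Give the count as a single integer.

10

piece 0:h — minimal
piece 1:j rests on {0:h}
piece 2:l rests on {1:j}
piece 3:h rests on {1:j}
piece 4:j rests on {2:l, 3:h}
piece 5:j rests on {4:j}
piece 6:l rests on {5:j}
piece 7:l rests on {6:l}
piece 8:l rests on {7:l}
piece 9:h rests on {5:j}
piece 10:l rests on {8:l}
minimal pieces: {0:h}
ways to finish when only these pieces remain (= sum over removing one remaining piece with nothing left below it):
  1 left: {9}→1  {10}→1
  2 left: {8,10}→1  {9,10}→2
  3 left: {7,8,10}→1  {8,9,10}→3
  4 left: {6,7,8,10}→1  {7,8,9,10}→4
  5 left: {6,7,8,9,10}→5
  6 left: {5,6,7,8,9,10}→5
  7 left: {4,5,6,7,8,9,10}→5
  8 left: {2,4,5,6,7,8,9,10}→5  {3,4,5,6,7,8,9,10}→5
  9 left: {2,3,4,5,6,7,8,9,10}→10
  placing 0:h first → 10 extensions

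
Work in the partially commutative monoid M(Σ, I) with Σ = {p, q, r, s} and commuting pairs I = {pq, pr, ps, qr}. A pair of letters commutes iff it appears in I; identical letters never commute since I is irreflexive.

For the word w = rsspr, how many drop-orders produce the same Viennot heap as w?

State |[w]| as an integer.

5

#0=r has no predecessor
#1=s depends on [0:r]
#2=s depends on [1:s]
#3=p has no predecessor
#4=r depends on [2:s]
sources: [0:r, 3:p]
N(rest) = Σ N(rest − s) over sources s of rest; N(one piece) = 1:
  size 1 → [3]=1  [4]=1
  size 2 → [2,4]=1  [3,4]=2
  size 3 → [1,2,4]=1  [2,3,4]=3
  first=0(r) contributes 4
  first=3(p) contributes 1
|[w]| = 5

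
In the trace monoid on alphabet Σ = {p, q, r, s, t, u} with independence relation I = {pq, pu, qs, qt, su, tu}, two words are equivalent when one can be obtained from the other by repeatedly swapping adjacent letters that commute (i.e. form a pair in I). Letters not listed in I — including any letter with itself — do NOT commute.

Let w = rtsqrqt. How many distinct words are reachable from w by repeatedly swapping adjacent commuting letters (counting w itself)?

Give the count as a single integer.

0(r) covers ∅
1(t) covers 0:r
2(s) covers 1:t
3(q) covers 0:r
4(r) covers 2:s, 3:q
5(q) covers 4:r
6(t) covers 4:r
floor of heap: 0:r
completions by unplaced set U, small U first (add the entries for U minus each lowest piece of U):
  |U|=1: {5}:1  {6}:1
  |U|=2: {5,6}:2
  |U|=3: {4,5,6}:2
  |U|=4: {2,4,5,6}:2  {3,4,5,6}:2
  |U|=5: {1,2,4,5,6}:2  {2,3,4,5,6}:4
  start at 0(r): 6

6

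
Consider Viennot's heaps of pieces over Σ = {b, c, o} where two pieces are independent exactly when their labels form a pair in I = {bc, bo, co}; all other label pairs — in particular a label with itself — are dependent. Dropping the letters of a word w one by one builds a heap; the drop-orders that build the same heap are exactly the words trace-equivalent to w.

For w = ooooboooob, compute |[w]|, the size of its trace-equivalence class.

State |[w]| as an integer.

0(o) covers ∅
1(o) covers 0:o
2(o) covers 1:o
3(o) covers 2:o
4(b) covers ∅
5(o) covers 3:o
6(o) covers 5:o
7(o) covers 6:o
8(o) covers 7:o
9(b) covers 4:b
floor of heap: 0:o, 4:b
completions by unplaced set U, small U first (add the entries for U minus each lowest piece of U):
  |U|=1: {8}:1  {9}:1
  |U|=2: {4,9}:1  {7,8}:1  {8,9}:2
  |U|=3: {4,8,9}:3  {6,7,8}:1  {7,8,9}:3
  |U|=4: {4,7,8,9}:6  {5,6,7,8}:1  {6,7,8,9}:4
  |U|=5: {3,5,6,7,8}:1  {4,6,7,8,9}:10  {5,6,7,8,9}:5
  |U|=6: {2,3,5,6,7,8}:1  {3,5,6,7,8,9}:6  {4,5,6,7,8,9}:15
  |U|=7: {1,2,3,5,6,7,8}:1  {2,3,5,6,7,8,9}:7  {3,4,5,6,7,8,9}:21
  |U|=8: {0,1,2,3,5,6,7,8}:1  {1,2,3,5,6,7,8,9}:8  {2,3,4,5,6,7,8,9}:28
  start at 0(o): 36
  start at 4(b): 9
sum over floor = 45

45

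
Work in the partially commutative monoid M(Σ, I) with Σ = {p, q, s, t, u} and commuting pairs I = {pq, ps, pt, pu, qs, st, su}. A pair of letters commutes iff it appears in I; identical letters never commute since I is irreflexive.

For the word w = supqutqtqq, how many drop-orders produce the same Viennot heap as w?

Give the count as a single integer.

#0=s has no predecessor
#1=u has no predecessor
#2=p has no predecessor
#3=q depends on [1:u]
#4=u depends on [3:q]
#5=t depends on [4:u]
#6=q depends on [5:t]
#7=t depends on [6:q]
#8=q depends on [7:t]
#9=q depends on [8:q]
sources: [0:s, 1:u, 2:p]
N(rest) = Σ N(rest − s) over sources s of rest; N(one piece) = 1:
  size 1 → [0]=1  [2]=1  [9]=1
  size 2 → [0,2]=2  [0,9]=2  [2,9]=2  [8,9]=1
  size 3 → [0,2,9]=6  [0,8,9]=3  [2,8,9]=3  [7,8,9]=1
  size 4 → [0,2,8,9]=12  [0,7,8,9]=4  [2,7,8,9]=4  [6,7,8,9]=1
  size 5 → [0,2,7,8,9]=20  [0,6,7,8,9]=5  [2,6,7,8,9]=5  [5,6,7,8,9]=1
  size 6 → [0,2,6,7,8,9]=30  [0,5,6,7,8,9]=6  [2,5,6,7,8,9]=6  [4,5,6,7,8,9]=1
  size 7 → [0,2,5,6,7,8,9]=42  [0,4,5,6,7,8,9]=7  [2,4,5,6,7,8,9]=7  [3,4,5,6,7,8,9]=1
  size 8 → [0,2,4,5,6,7,8,9]=56  [0,3,4,5,6,7,8,9]=8  [1,3,4,5,6,7,8,9]=1  [2,3,4,5,6,7,8,9]=8
  first=0(s) contributes 9
  first=1(u) contributes 72
  first=2(p) contributes 9
|[w]| = 90

90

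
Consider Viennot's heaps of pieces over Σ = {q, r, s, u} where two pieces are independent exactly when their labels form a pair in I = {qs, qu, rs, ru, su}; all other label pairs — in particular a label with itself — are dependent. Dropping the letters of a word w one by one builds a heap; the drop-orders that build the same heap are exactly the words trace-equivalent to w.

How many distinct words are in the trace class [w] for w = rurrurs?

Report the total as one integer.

105

#0=r has no predecessor
#1=u has no predecessor
#2=r depends on [0:r]
#3=r depends on [2:r]
#4=u depends on [1:u]
#5=r depends on [3:r]
#6=s has no predecessor
sources: [0:r, 1:u, 6:s]
N(rest) = Σ N(rest − s) over sources s of rest; N(one piece) = 1:
  size 1 → [4]=1  [5]=1  [6]=1
  size 2 → [1,4]=1  [3,5]=1  [4,5]=2  [4,6]=2  [5,6]=2
  size 3 → [1,4,5]=3  [1,4,6]=3  [2,3,5]=1  [3,4,5]=3  [3,5,6]=3  [4,5,6]=6
  size 4 → [0,2,3,5]=1  [1,3,4,5]=6  [1,4,5,6]=12  [2,3,4,5]=4  [2,3,5,6]=4  [3,4,5,6]=12
  size 5 → [0,2,3,4,5]=5  [0,2,3,5,6]=5  [1,2,3,4,5]=10  [1,3,4,5,6]=30  [2,3,4,5,6]=20
  first=0(r) contributes 60
  first=1(u) contributes 30
  first=6(s) contributes 15
|[w]| = 105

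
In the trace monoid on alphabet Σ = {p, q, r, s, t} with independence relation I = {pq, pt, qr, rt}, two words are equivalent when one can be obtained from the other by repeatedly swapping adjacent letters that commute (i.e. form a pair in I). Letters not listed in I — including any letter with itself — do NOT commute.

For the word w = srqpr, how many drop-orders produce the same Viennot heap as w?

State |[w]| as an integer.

4

drop 0:s onto floor
drop 1:r onto {0:s}
drop 2:q onto {0:s}
drop 3:p onto {1:r}
drop 4:r onto {3:p}
ground layer = {0:s}
drop-orders for the pieces not yet dropped (sum over which currently-grounded one goes next):
  1 to go: {2} 1  {4} 1
  2 to go: {2,4} 2  {3,4} 1
  3 to go: {1,3,4} 1  {2,3,4} 3
  if 0:s drops first: 4 orders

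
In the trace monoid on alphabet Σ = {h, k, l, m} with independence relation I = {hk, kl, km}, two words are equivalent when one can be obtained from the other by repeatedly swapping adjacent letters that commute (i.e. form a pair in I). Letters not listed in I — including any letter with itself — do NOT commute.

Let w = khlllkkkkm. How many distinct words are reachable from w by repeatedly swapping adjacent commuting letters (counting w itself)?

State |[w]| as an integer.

252

0(k) covers ∅
1(h) covers ∅
2(l) covers 1:h
3(l) covers 2:l
4(l) covers 3:l
5(k) covers 0:k
6(k) covers 5:k
7(k) covers 6:k
8(k) covers 7:k
9(m) covers 4:l
floor of heap: 0:k, 1:h
completions by unplaced set U, small U first (add the entries for U minus each lowest piece of U):
  |U|=1: {8}:1  {9}:1
  |U|=2: {4,9}:1  {7,8}:1  {8,9}:2
  |U|=3: {3,4,9}:1  {4,8,9}:3  {6,7,8}:1  {7,8,9}:3
  |U|=4: {2,3,4,9}:1  {3,4,8,9}:4  {4,7,8,9}:6  {5,6,7,8}:1  {6,7,8,9}:4
  |U|=5: {0,5,6,7,8}:1  {1,2,3,4,9}:1  {2,3,4,8,9}:5  {3,4,7,8,9}:10  {4,6,7,8,9}:10  {5,6,7,8,9}:5
  |U|=6: {0,5,6,7,8,9}:6  {1,2,3,4,8,9}:6  {2,3,4,7,8,9}:15  {3,4,6,7,8,9}:20  {4,5,6,7,8,9}:15
  |U|=7: {0,4,5,6,7,8,9}:21  {1,2,3,4,7,8,9}:21  {2,3,4,6,7,8,9}:35  {3,4,5,6,7,8,9}:35
  |U|=8: {0,3,4,5,6,7,8,9}:56  {1,2,3,4,6,7,8,9}:56  {2,3,4,5,6,7,8,9}:70
  start at 0(k): 126
  start at 1(h): 126
sum over floor = 252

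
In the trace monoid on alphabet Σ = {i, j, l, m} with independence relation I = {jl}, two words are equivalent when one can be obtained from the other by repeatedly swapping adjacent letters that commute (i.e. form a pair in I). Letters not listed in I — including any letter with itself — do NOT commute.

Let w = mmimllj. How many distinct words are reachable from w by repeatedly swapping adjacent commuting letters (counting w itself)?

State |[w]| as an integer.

#0=m has no predecessor
#1=m depends on [0:m]
#2=i depends on [1:m]
#3=m depends on [2:i]
#4=l depends on [3:m]
#5=l depends on [4:l]
#6=j depends on [3:m]
sources: [0:m]
N(rest) = Σ N(rest − s) over sources s of rest; N(one piece) = 1:
  size 1 → [5]=1  [6]=1
  size 2 → [4,5]=1  [5,6]=2
  size 3 → [4,5,6]=3
  size 4 → [3,4,5,6]=3
  size 5 → [2,3,4,5,6]=3
  first=0(m) contributes 3

3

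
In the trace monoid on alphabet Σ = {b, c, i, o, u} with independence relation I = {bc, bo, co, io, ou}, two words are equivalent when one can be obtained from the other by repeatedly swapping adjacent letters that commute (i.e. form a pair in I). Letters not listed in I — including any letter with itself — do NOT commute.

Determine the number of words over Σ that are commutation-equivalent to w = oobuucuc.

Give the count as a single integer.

drop 0:o onto floor
drop 1:o onto {0:o}
drop 2:b onto floor
drop 3:u onto {2:b}
drop 4:u onto {3:u}
drop 5:c onto {4:u}
drop 6:u onto {5:c}
drop 7:c onto {6:u}
ground layer = {0:o, 2:b}
drop-orders for the pieces not yet dropped (sum over which currently-grounded one goes next):
  1 to go: {1} 1  {7} 1
  2 to go: {0,1} 1  {1,7} 2  {6,7} 1
  3 to go: {0,1,7} 3  {1,6,7} 3  {5,6,7} 1
  4 to go: {0,1,6,7} 6  {1,5,6,7} 4  {4,5,6,7} 1
  5 to go: {0,1,5,6,7} 10  {1,4,5,6,7} 5  {3,4,5,6,7} 1
  6 to go: {0,1,4,5,6,7} 15  {1,3,4,5,6,7} 6  {2,3,4,5,6,7} 1
  if 0:o drops first: 7 orders
  if 2:b drops first: 21 orders
heap linearizations: 28

28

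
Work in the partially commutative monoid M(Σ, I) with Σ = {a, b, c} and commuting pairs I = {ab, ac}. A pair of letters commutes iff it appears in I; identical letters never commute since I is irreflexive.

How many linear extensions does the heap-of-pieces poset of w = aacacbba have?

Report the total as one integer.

drop 0:a onto floor
drop 1:a onto {0:a}
drop 2:c onto floor
drop 3:a onto {1:a}
drop 4:c onto {2:c}
drop 5:b onto {4:c}
drop 6:b onto {5:b}
drop 7:a onto {3:a}
ground layer = {0:a, 2:c}
drop-orders for the pieces not yet dropped (sum over which currently-grounded one goes next):
  1 to go: {6} 1  {7} 1
  2 to go: {3,7} 1  {5,6} 1  {6,7} 2
  3 to go: {1,3,7} 1  {3,6,7} 3  {4,5,6} 1  {5,6,7} 3
  4 to go: {0,1,3,7} 1  {1,3,6,7} 4  {2,4,5,6} 1  {3,5,6,7} 6  {4,5,6,7} 4
  5 to go: {0,1,3,6,7} 5  {1,3,5,6,7} 10  {2,4,5,6,7} 5  {3,4,5,6,7} 10
  6 to go: {0,1,3,5,6,7} 15  {1,3,4,5,6,7} 20  {2,3,4,5,6,7} 15
  if 0:a drops first: 35 orders
  if 2:c drops first: 35 orders
heap linearizations: 70

70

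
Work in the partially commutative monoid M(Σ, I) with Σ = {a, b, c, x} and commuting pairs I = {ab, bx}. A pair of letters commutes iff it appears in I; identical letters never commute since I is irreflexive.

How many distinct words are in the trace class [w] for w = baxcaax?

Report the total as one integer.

3

drop 0:b onto floor
drop 1:a onto floor
drop 2:x onto {1:a}
drop 3:c onto {0:b, 2:x}
drop 4:a onto {3:c}
drop 5:a onto {4:a}
drop 6:x onto {5:a}
ground layer = {0:b, 1:a}
drop-orders for the pieces not yet dropped (sum over which currently-grounded one goes next):
  1 to go: {6} 1
  2 to go: {5,6} 1
  3 to go: {4,5,6} 1
  4 to go: {3,4,5,6} 1
  5 to go: {0,3,4,5,6} 1  {2,3,4,5,6} 1
  if 0:b drops first: 1 orders
  if 1:a drops first: 2 orders
heap linearizations: 3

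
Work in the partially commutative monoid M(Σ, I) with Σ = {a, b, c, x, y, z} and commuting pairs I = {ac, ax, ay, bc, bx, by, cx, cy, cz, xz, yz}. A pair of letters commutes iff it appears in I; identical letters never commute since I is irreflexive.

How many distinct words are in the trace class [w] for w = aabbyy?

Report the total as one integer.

0(a) covers ∅
1(a) covers 0:a
2(b) covers 1:a
3(b) covers 2:b
4(y) covers ∅
5(y) covers 4:y
floor of heap: 0:a, 4:y
completions by unplaced set U, small U first (add the entries for U minus each lowest piece of U):
  |U|=1: {3}:1  {5}:1
  |U|=2: {2,3}:1  {3,5}:2  {4,5}:1
  |U|=3: {1,2,3}:1  {2,3,5}:3  {3,4,5}:3
  |U|=4: {0,1,2,3}:1  {1,2,3,5}:4  {2,3,4,5}:6
  start at 0(a): 10
  start at 4(y): 5
sum over floor = 15

15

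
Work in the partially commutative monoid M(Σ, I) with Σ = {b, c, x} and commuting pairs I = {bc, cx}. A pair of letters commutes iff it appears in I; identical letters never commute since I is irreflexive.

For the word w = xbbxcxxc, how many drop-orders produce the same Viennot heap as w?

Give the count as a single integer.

drop 0:x onto floor
drop 1:b onto {0:x}
drop 2:b onto {1:b}
drop 3:x onto {2:b}
drop 4:c onto floor
drop 5:x onto {3:x}
drop 6:x onto {5:x}
drop 7:c onto {4:c}
ground layer = {0:x, 4:c}
drop-orders for the pieces not yet dropped (sum over which currently-grounded one goes next):
  1 to go: {6} 1  {7} 1
  2 to go: {4,7} 1  {5,6} 1  {6,7} 2
  3 to go: {3,5,6} 1  {4,6,7} 3  {5,6,7} 3
  4 to go: {2,3,5,6} 1  {3,5,6,7} 4  {4,5,6,7} 6
  5 to go: {1,2,3,5,6} 1  {2,3,5,6,7} 5  {3,4,5,6,7} 10
  6 to go: {0,1,2,3,5,6} 1  {1,2,3,5,6,7} 6  {2,3,4,5,6,7} 15
  if 0:x drops first: 21 orders
  if 4:c drops first: 7 orders
heap linearizations: 28

28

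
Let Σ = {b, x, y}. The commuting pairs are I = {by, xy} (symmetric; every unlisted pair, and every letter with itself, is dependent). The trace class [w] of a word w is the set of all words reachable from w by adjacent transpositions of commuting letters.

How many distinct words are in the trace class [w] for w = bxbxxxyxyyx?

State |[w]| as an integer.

piece 0:b — minimal
piece 1:x rests on {0:b}
piece 2:b rests on {1:x}
piece 3:x rests on {2:b}
piece 4:x rests on {3:x}
piece 5:x rests on {4:x}
piece 6:y — minimal
piece 7:x rests on {5:x}
piece 8:y rests on {6:y}
piece 9:y rests on {8:y}
piece 10:x rests on {7:x}
minimal pieces: {0:b, 6:y}
ways to finish when only these pieces remain (= sum over removing one remaining piece with nothing left below it):
  1 left: {9}→1  {10}→1
  2 left: {7,10}→1  {8,9}→1  {9,10}→2
  3 left: {5,7,10}→1  {6,8,9}→1  {7,9,10}→3  {8,9,10}→3
  4 left: {4,5,7,10}→1  {5,7,9,10}→4  {6,8,9,10}→4  {7,8,9,10}→6
  5 left: {3,4,5,7,10}→1  {4,5,7,9,10}→5  {5,7,8,9,10}→10  {6,7,8,9,10}→10
  6 left: {2,3,4,5,7,10}→1  {3,4,5,7,9,10}→6  {4,5,7,8,9,10}→15  {5,6,7,8,9,10}→20
  7 left: {1,2,3,4,5,7,10}→1  {2,3,4,5,7,9,10}→7  {3,4,5,7,8,9,10}→21  {4,5,6,7,8,9,10}→35
  8 left: {0,1,2,3,4,5,7,10}→1  {1,2,3,4,5,7,9,10}→8  {2,3,4,5,7,8,9,10}→28  {3,4,5,6,7,8,9,10}→56
  9 left: {0,1,2,3,4,5,7,9,10}→9  {1,2,3,4,5,7,8,9,10}→36  {2,3,4,5,6,7,8,9,10}→84
  placing 0:b first → 120 extensions
  placing 6:y first → 45 extensions
total linear extensions = 165

165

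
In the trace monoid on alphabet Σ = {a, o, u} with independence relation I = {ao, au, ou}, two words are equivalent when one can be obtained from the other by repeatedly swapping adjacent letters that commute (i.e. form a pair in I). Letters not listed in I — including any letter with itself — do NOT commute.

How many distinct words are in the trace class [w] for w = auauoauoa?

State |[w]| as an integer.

1260

0(a) covers ∅
1(u) covers ∅
2(a) covers 0:a
3(u) covers 1:u
4(o) covers ∅
5(a) covers 2:a
6(u) covers 3:u
7(o) covers 4:o
8(a) covers 5:a
floor of heap: 0:a, 1:u, 4:o
completions by unplaced set U, small U first (add the entries for U minus each lowest piece of U):
  |U|=1: {6}:1  {7}:1  {8}:1
  |U|=2: {3,6}:1  {4,7}:1  {5,8}:1  {6,7}:2  {6,8}:2  {7,8}:2
  |U|=3: {1,3,6}:1  {2,5,8}:1  {3,6,7}:3  {3,6,8}:3  {4,6,7}:3  {4,7,8}:3  {5,6,8}:3  {5,7,8}:3  {6,7,8}:6
  |U|=4: {0,2,5,8}:1  {1,3,6,7}:4  {1,3,6,8}:4  {2,5,6,8}:4  {2,5,7,8}:4  {3,4,6,7}:6  {3,5,6,8}:6  {3,6,7,8}:12  {4,5,7,8}:6  {4,6,7,8}:12  {5,6,7,8}:12
  |U|=5: {0,2,5,6,8}:5  {0,2,5,7,8}:5  {1,3,4,6,7}:10  {1,3,5,6,8}:10  {1,3,6,7,8}:20  {2,3,5,6,8}:10  {2,4,5,7,8}:10  {2,5,6,7,8}:20  {3,4,6,7,8}:30  {3,5,6,7,8}:30  {4,5,6,7,8}:30
  |U|=6: {0,2,3,5,6,8}:15  {0,2,4,5,7,8}:15  {0,2,5,6,7,8}:30  {1,2,3,5,6,8}:20  {1,3,4,6,7,8}:60  {1,3,5,6,7,8}:60  {2,3,5,6,7,8}:60  {2,4,5,6,7,8}:60  {3,4,5,6,7,8}:90
  |U|=7: {0,1,2,3,5,6,8}:35  {0,2,3,5,6,7,8}:105  {0,2,4,5,6,7,8}:105  {1,2,3,5,6,7,8}:140  {1,3,4,5,6,7,8}:210  {2,3,4,5,6,7,8}:210
  start at 0(a): 560
  start at 1(u): 420
  start at 4(o): 280
sum over floor = 1260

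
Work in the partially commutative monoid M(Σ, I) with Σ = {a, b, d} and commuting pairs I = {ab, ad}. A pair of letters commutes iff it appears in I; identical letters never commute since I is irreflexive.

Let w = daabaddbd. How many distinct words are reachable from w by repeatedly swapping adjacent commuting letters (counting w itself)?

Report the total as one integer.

84

drop 0:d onto floor
drop 1:a onto floor
drop 2:a onto {1:a}
drop 3:b onto {0:d}
drop 4:a onto {2:a}
drop 5:d onto {3:b}
drop 6:d onto {5:d}
drop 7:b onto {6:d}
drop 8:d onto {7:b}
ground layer = {0:d, 1:a}
drop-orders for the pieces not yet dropped (sum over which currently-grounded one goes next):
  1 to go: {4} 1  {8} 1
  2 to go: {2,4} 1  {4,8} 2  {7,8} 1
  3 to go: {1,2,4} 1  {2,4,8} 3  {4,7,8} 3  {6,7,8} 1
  4 to go: {1,2,4,8} 4  {2,4,7,8} 6  {4,6,7,8} 4  {5,6,7,8} 1
  5 to go: {1,2,4,7,8} 10  {2,4,6,7,8} 10  {3,5,6,7,8} 1  {4,5,6,7,8} 5
  6 to go: {0,3,5,6,7,8} 1  {1,2,4,6,7,8} 20  {2,4,5,6,7,8} 15  {3,4,5,6,7,8} 6
  7 to go: {0,3,4,5,6,7,8} 7  {1,2,4,5,6,7,8} 35  {2,3,4,5,6,7,8} 21
  if 0:d drops first: 56 orders
  if 1:a drops first: 28 orders
heap linearizations: 84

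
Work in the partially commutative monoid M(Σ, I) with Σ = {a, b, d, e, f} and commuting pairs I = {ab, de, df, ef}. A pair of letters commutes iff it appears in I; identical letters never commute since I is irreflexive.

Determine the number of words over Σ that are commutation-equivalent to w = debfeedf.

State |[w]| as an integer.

60

piece 0:d — minimal
piece 1:e — minimal
piece 2:b rests on {0:d, 1:e}
piece 3:f rests on {2:b}
piece 4:e rests on {2:b}
piece 5:e rests on {4:e}
piece 6:d rests on {2:b}
piece 7:f rests on {3:f}
minimal pieces: {0:d, 1:e}
ways to finish when only these pieces remain (= sum over removing one remaining piece with nothing left below it):
  1 left: {5}→1  {6}→1  {7}→1
  2 left: {3,7}→1  {4,5}→1  {5,6}→2  {5,7}→2  {6,7}→2
  3 left: {3,5,7}→3  {3,6,7}→3  {4,5,6}→3  {4,5,7}→3  {5,6,7}→6
  4 left: {3,4,5,7}→6  {3,5,6,7}→12  {4,5,6,7}→12
  5 left: {3,4,5,6,7}→30
  6 left: {2,3,4,5,6,7}→30
  placing 0:d first → 30 extensions
  placing 1:e first → 30 extensions
total linear extensions = 60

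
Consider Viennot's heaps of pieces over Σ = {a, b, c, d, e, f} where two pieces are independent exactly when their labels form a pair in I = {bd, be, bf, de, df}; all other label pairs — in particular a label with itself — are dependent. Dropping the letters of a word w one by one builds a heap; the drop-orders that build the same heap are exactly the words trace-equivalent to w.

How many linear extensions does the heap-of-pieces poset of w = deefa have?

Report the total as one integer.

4

#0=d has no predecessor
#1=e has no predecessor
#2=e depends on [1:e]
#3=f depends on [2:e]
#4=a depends on [0:d, 3:f]
sources: [0:d, 1:e]
N(rest) = Σ N(rest − s) over sources s of rest; N(one piece) = 1:
  size 1 → [4]=1
  size 2 → [0,4]=1  [3,4]=1
  size 3 → [0,3,4]=2  [2,3,4]=1
  first=0(d) contributes 1
  first=1(e) contributes 3
|[w]| = 4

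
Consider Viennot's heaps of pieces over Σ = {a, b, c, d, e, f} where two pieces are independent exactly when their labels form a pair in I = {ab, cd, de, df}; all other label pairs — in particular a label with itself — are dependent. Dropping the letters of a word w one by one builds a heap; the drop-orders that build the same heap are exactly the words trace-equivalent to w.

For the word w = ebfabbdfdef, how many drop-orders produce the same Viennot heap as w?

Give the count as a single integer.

30

#0=e has no predecessor
#1=b depends on [0:e]
#2=f depends on [1:b]
#3=a depends on [2:f]
#4=b depends on [2:f]
#5=b depends on [4:b]
#6=d depends on [3:a, 5:b]
#7=f depends on [3:a, 5:b]
#8=d depends on [6:d]
#9=e depends on [7:f]
#10=f depends on [9:e]
sources: [0:e]
N(rest) = Σ N(rest − s) over sources s of rest; N(one piece) = 1:
  size 1 → [8]=1  [10]=1
  size 2 → [6,8]=1  [8,10]=2  [9,10]=1
  size 3 → [6,8,10]=3  [7,9,10]=1  [8,9,10]=3
  size 4 → [6,8,9,10]=6  [7,8,9,10]=4
  size 5 → [6,7,8,9,10]=10
  size 6 → [3,6,7,8,9,10]=10  [5,6,7,8,9,10]=10
  size 7 → [3,5,6,7,8,9,10]=20  [4,5,6,7,8,9,10]=10
  size 8 → [3,4,5,6,7,8,9,10]=30
  size 9 → [2,3,4,5,6,7,8,9,10]=30
  first=0(e) contributes 30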